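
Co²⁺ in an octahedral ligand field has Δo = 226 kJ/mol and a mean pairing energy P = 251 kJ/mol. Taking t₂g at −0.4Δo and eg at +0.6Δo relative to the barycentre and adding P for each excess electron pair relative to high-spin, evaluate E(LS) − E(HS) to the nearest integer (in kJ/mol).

Group 9 minus oxidation state +2 gives a d⁷ configuration for Co²⁺.
High-spin: t₂g⁵ eg², CFSE = -0.8Δo = -181 kJ/mol.
For low-spin the configuration is t₂g⁶ eg¹: orbital energy -1.8 × 226 = -407 kJ/mol, and 1 additional pair relative to high-spin adds 251 kJ/mol, giving -156 kJ/mol.
Thus E(LS) − E(HS) = 25 kJ/mol.

25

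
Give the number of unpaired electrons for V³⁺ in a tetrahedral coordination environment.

2

V³⁺: group 5, so d-count = 5 − 3 = 2.
Tetrahedral fields are weak (Δₜ ≈ 4/9 Δₒ), so electrons fill high-spin.
Configuration: e² t₂⁰, giving 2 unpaired electrons.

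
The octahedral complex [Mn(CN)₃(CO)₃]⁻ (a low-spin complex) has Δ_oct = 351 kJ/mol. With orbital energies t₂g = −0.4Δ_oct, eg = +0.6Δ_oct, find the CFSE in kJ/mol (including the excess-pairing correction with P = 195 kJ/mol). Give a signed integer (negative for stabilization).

-312

Ligand charges: 3×(-1) from CN⁻ and 3×(+0) from CO sum to -3; with overall charge -1, Mn is +2.
Mn²⁺: group 7, so d-count = 7 − 2 = 5.
Configuration: t₂g⁵ eg⁰.
CFSE(orbital) = 5×(-0.4Δ_oct) + 0×(0.6Δ_oct) = -2.0Δ_oct; with Δ_oct = 351 kJ/mol that is -702 kJ/mol.
Relative to high-spin t₂g³ eg² (0 paired), the low-spin configuration has 2 additional pairs, contributing +2 × 195 = +390 kJ/mol.
Overall CFSE = -702 + 390 = -312 kJ/mol.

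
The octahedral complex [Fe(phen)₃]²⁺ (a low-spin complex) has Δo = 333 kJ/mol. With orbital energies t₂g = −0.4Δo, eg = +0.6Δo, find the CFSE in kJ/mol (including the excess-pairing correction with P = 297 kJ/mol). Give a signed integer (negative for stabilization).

phen is neutral, so the +2 overall charge sits on Fe: oxidation state +2.
Fe sits in group 8; removing 2 electrons leaves Fe²⁺ with 8 − 2 = 6 d electrons.
The d⁶ electrons fill as t₂g⁶ eg⁰.
The orbital stabilization is -2.4Δo = -2.4 × 333 = -799 kJ/mol.
Relative to high-spin t₂g⁴ eg² (1 paired), the low-spin configuration has 2 additional pairs, contributing +2 × 297 = +594 kJ/mol.
Combining: -799 + 594 = -205 kJ/mol.

-205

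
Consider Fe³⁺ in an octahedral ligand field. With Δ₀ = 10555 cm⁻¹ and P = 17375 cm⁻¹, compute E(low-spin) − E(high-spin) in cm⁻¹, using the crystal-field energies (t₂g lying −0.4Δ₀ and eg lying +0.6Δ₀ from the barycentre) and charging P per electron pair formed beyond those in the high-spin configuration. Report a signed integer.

Fe sits in group 8; removing 3 electrons leaves Fe³⁺ with 8 − 3 = 5 d electrons.
In the high-spin limit (t₂g³ eg²) the orbital term is 0.0Δ₀ = 0 cm⁻¹, with no excess pairing.
Low-spin: t₂g⁵ eg⁰, orbital CFSE = -2.0Δ₀ = -21110 cm⁻¹; plus 2 excess pairs × P = +34750 cm⁻¹; total 13640 cm⁻¹.
Thus E(LS) − E(HS) = 13640 cm⁻¹.

13640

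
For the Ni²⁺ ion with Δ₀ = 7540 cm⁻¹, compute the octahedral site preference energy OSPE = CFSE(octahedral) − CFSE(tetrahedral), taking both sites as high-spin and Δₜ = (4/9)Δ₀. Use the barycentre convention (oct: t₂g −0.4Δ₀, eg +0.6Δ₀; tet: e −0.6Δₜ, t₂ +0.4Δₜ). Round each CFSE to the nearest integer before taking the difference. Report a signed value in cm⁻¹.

-6367

Group 10 minus oxidation state +2 gives a d⁸ configuration for Ni²⁺.
In an octahedral site d⁸ (HS) is t₂g⁶ eg², giving CFSE(oct) = -1.2Δ₀ = -9048 cm⁻¹.
In a tetrahedral site the filling is e⁴ t₂⁴: CFSE(tet) = -0.8Δₜ = -0.8 × (4/9)(7540) = -2681 cm⁻¹.
OSPE = CFSE(oct) − CFSE(tet) = -9048 − (-2681) = -6367 cm⁻¹.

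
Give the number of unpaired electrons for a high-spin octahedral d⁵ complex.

Configuration: t₂g³ eg², giving 5 unpaired electrons.

5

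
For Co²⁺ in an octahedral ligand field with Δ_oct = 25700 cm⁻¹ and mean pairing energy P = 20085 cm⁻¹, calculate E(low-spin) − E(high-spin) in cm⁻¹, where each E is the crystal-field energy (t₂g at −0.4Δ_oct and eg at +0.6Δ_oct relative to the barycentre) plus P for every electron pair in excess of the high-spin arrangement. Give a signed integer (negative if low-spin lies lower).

-5615

Co sits in group 9; removing 2 electrons leaves Co²⁺ with 9 − 2 = 7 d electrons.
In the high-spin limit (t₂g⁵ eg²) the orbital term is -0.8Δ_oct = -20560 cm⁻¹, with no excess pairing.
Low-spin t₂g⁶ eg¹ gives -1.8Δ_oct = -46260 cm⁻¹, but forming 1 extra pair costs 1P = 20085 cm⁻¹, so E(LS) = -46260 + 20085 = -26175 cm⁻¹.
The difference is -26175 − (-20560) = -5615 cm⁻¹, so low-spin lies lower.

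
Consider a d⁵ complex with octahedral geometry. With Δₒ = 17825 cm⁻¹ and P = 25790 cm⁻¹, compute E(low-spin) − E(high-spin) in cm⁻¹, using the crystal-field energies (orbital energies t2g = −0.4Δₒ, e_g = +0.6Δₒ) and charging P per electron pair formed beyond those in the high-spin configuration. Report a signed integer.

15930

In the high-spin limit (t2g^3 e_g^2) the orbital term is 0.0Δₒ = 0 cm⁻¹, with no excess pairing.
Low-spin t2g^5 e_g^0 gives -2.0Δₒ = -35650 cm⁻¹, but forming 2 extra pairs costs 2P = 51580 cm⁻¹, so E(LS) = -35650 + 51580 = 15930 cm⁻¹.
E(LS) − E(HS) = 15930 − (0) = 15930 cm⁻¹.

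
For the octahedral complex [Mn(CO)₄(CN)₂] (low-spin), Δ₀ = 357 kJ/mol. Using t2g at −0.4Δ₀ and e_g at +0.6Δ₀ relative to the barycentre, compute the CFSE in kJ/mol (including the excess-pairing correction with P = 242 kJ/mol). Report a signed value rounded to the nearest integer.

-230

Ligand charges: 4×(+0) from CO and 2×(-1) from CN⁻ sum to -2; with overall charge +0, Mn is +2.
Mn²⁺: group 7, so d-count = 7 − 2 = 5.
Configuration: t2g^5 e_g^0.
CFSE(orbital) = 5×(-0.4Δ₀) + 0×(0.6Δ₀) = -2.0Δ₀; with Δ₀ = 357 kJ/mol that is -714 kJ/mol.
Relative to high-spin t2g^3 e_g^2 (0 paired), the low-spin configuration has 2 additional pairs, contributing +2 × 242 = +484 kJ/mol.
Combining: -714 + 484 = -230 kJ/mol.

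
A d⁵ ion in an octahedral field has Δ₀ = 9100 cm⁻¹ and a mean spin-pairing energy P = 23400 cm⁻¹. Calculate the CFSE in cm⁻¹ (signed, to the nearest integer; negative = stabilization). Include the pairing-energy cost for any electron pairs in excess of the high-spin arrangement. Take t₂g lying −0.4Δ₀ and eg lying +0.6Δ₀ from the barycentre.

0

Since Δ₀ = 9100 cm⁻¹ < P = 23400 cm⁻¹, the complex adopts the high-spin configuration.
Filling d⁵ accordingly: t₂g³ eg².
Orbital CFSE = 0.0Δ₀ = 0.0 × 9100 = 0 cm⁻¹.
High-spin has no excess pairs, so no pairing correction applies.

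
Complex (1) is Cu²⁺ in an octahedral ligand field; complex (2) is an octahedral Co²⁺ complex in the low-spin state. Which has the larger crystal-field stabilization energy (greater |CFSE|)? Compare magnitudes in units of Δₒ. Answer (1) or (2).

(1): Cu²⁺: group 11, so d-count = 11 − 2 = 9; For octahedral d⁹ the high- and low-spin configurations coincide; t2g^6 e_g^3, CFSE = -0.6Δₒ.
(2): Co is in group 9, so Co²⁺ is d⁷ (9 − 2 = 7); t2g^6 e_g^1, CFSE = -1.8Δₒ.
So (2) has the larger |CFSE|.

(2)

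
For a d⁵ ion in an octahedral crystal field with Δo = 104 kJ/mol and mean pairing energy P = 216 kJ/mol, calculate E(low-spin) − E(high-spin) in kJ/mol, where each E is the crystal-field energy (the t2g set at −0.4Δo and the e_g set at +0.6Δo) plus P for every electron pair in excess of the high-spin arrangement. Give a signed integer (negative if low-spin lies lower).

224

High-spin: t2g^3 e_g^2, CFSE = 0.0Δo = 0 kJ/mol.
Low-spin: t2g^5 e_g^0, orbital CFSE = -2.0Δo = -208 kJ/mol; plus 2 excess pairs × P = +432 kJ/mol; total 224 kJ/mol.
E(LS) − E(HS) = 224 − (0) = 224 kJ/mol.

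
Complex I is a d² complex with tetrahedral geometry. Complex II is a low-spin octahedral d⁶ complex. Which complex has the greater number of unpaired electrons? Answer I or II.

I: Tetrahedral splitting is small, so the complex is high-spin; e² t₂⁰ → 2 unpaired.
II: t2g^6 e_g^0 → 0 unpaired.
So I has more unpaired electrons.

I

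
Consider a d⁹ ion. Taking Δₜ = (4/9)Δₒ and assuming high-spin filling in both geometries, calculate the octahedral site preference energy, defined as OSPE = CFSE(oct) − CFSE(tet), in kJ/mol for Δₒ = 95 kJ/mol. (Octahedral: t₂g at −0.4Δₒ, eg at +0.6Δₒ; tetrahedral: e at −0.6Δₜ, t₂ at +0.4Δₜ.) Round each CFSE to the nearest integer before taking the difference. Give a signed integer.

Octahedral (high-spin): t₂g⁶ eg³, CFSE = 6(−0.4) + 3(+0.6) = -0.6Δₒ = -0.6 × 95 = -57 kJ/mol.
In a tetrahedral site the filling is e⁴ t₂⁵: CFSE(tet) = -0.4Δₜ = -0.4 × (4/9)(95) = -17 kJ/mol.
OSPE = CFSE(oct) − CFSE(tet) = -57 − (-17) = -40 kJ/mol.

-40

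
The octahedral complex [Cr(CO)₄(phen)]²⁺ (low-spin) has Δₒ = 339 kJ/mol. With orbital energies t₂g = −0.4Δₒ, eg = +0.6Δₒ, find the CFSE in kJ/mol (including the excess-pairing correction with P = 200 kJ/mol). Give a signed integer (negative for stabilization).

Ligand charges: 4×(+0) from CO and 1×(+0) from phen sum to +0; with overall charge +2, Cr is +2.
Group 6 minus oxidation state +2 gives a d⁴ configuration for Cr²⁺.
Configuration: t₂g⁴ eg⁰.
Orbital CFSE = 4(-0.4) + 0(0.6) = -1.6Δₒ = -1.6 × 339 = -542 kJ/mol.
High-spin d⁴ would be t₂g³ eg¹ with 0 pairs; low-spin has 1, so 1 excess pair costs +1P = +200 kJ/mol.
Overall CFSE = -542 + 200 = -342 kJ/mol.

-342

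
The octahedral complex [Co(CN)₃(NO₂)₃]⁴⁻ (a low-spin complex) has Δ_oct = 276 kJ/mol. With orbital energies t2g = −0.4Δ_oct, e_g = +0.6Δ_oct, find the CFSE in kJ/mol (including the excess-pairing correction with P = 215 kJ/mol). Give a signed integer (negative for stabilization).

-282

Ligand charges: 3×(-1) from CN⁻ and 3×(-1) from NO₂⁻ sum to -6; with overall charge -4, Co is +2.
Co sits in group 9; removing 2 electrons leaves Co²⁺ with 9 − 2 = 7 d electrons.
The d⁷ electrons fill as t2g^6 e_g^1.
Orbital CFSE = 6(-0.4) + 1(0.6) = -1.8Δ_oct = -1.8 × 276 = -497 kJ/mol.
High-spin d⁷ would be t2g^5 e_g^2 with 2 pairs; low-spin has 3, so 1 excess pair costs +1P = +215 kJ/mol.
Overall CFSE = -497 + 215 = -282 kJ/mol.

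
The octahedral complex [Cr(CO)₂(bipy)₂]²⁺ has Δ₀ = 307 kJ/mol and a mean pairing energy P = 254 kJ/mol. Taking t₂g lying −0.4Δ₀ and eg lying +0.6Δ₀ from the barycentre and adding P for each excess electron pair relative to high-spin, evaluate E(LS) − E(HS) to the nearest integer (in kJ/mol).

-53

Ligand charges: 2×(+0) from CO and 2×(+0) from bipy sum to +0; with overall charge +2, Cr is +2.
Group 6 minus oxidation state +2 gives a d⁴ configuration for Cr²⁺.
High-spin d⁴ fills as t₂g³ eg¹ with CFSE 3(−0.4) + 1(+0.6) = -0.6Δ₀ = -184 kJ/mol.
Low-spin t₂g⁴ eg⁰ gives -1.6Δ₀ = -491 kJ/mol, but forming 1 extra pair costs 1P = 254 kJ/mol, so E(LS) = -491 + 254 = -237 kJ/mol.
The difference is -237 − (-184) = -53 kJ/mol, so low-spin lies lower.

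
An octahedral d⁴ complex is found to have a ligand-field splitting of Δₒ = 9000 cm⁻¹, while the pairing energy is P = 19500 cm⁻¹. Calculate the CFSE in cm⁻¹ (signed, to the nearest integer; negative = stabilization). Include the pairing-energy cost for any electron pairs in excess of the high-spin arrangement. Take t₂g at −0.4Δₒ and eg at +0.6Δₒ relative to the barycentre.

With Δₒ < P the complex is high-spin.
Filling d⁴ accordingly: t₂g³ eg¹.
Orbital CFSE = -0.6Δₒ = -0.6 × 9000 = -5400 cm⁻¹.
High-spin has no excess pairs, so no pairing correction applies.

-5400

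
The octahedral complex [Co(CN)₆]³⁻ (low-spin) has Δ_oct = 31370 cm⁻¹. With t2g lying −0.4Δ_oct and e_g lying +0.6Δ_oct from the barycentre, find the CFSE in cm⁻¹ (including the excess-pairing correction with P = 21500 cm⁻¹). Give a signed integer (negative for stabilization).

Each CN⁻ contributes -1; 6 × (-1) = -6. With overall charge -3, Co is in the +3 oxidation state.
Group 9 minus oxidation state +3 gives a d⁶ configuration for Co³⁺.
Electron filling gives t2g^6 e_g^0.
Orbital CFSE = 6(-0.4) + 0(0.6) = -2.4Δ_oct = -2.4 × 31370 = -75288 cm⁻¹.
Pairing penalty: 3 pairs vs 1 in the high-spin reference → 2 extra × P = 43000 cm⁻¹.
Combining: -75288 + 43000 = -32288 cm⁻¹.

-32288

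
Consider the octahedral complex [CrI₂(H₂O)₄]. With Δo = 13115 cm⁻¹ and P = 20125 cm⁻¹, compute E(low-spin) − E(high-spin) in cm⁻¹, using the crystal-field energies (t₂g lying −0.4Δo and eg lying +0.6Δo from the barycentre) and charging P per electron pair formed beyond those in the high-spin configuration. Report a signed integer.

Ligand charges: 2×(-1) from I⁻ and 4×(+0) from H₂O sum to -2; with overall charge +0, Cr is +2.
Cr sits in group 6; removing 2 electrons leaves Cr²⁺ with 6 − 2 = 4 d electrons.
In the high-spin limit (t₂g³ eg¹) the orbital term is -0.6Δo = -7869 cm⁻¹, with no excess pairing.
Low-spin t₂g⁴ eg⁰ gives -1.6Δo = -20984 cm⁻¹, but forming 1 extra pair costs 1P = 20125 cm⁻¹, so E(LS) = -20984 + 20125 = -859 cm⁻¹.
Thus E(LS) − E(HS) = 7010 cm⁻¹.

7010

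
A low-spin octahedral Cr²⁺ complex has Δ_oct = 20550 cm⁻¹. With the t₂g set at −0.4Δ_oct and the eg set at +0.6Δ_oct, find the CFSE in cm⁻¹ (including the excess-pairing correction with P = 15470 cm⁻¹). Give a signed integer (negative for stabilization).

-17410

Cr sits in group 6; removing 2 electrons leaves Cr²⁺ with 6 − 2 = 4 d electrons.
Electron filling gives t₂g⁴ eg⁰.
Orbital CFSE = 4(-0.4) + 0(0.6) = -1.6Δ_oct = -1.6 × 20550 = -32880 cm⁻¹.
Relative to high-spin t₂g³ eg¹ (0 paired), the low-spin configuration has 1 additional pair, contributing +1 × 15470 = +15470 cm⁻¹.
Combining: -32880 + 15470 = -17410 cm⁻¹.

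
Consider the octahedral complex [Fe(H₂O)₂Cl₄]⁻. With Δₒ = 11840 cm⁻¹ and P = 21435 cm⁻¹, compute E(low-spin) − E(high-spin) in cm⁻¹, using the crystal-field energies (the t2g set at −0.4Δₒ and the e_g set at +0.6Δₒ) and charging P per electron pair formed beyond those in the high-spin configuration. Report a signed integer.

Ligand charges: 2×(+0) from H₂O and 4×(-1) from Cl⁻ sum to -4; with overall charge -1, Fe is +3.
Fe³⁺: group 8, so d-count = 8 − 3 = 5.
High-spin d⁵ fills as t2g^3 e_g^2 with CFSE 3(−0.4) + 2(+0.6) = 0.0Δₒ = 0 cm⁻¹.
For low-spin the configuration is t2g^5 e_g^0: orbital energy -2.0 × 11840 = -23680 cm⁻¹, and 2 additional pairs relative to high-spin add 42870 cm⁻¹, giving 19190 cm⁻¹.
E(LS) − E(HS) = 19190 − (0) = 19190 cm⁻¹.

19190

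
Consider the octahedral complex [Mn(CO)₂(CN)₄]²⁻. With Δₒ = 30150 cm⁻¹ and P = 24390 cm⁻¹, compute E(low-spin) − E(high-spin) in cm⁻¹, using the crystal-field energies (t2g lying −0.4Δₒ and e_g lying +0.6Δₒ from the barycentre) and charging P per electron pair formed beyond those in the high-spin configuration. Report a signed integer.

-11520

Ligand charges: 2×(+0) from CO and 4×(-1) from CN⁻ sum to -4; with overall charge -2, Mn is +2.
Mn²⁺: group 7, so d-count = 7 − 2 = 5.
High-spin: t2g^3 e_g^2, CFSE = 0.0Δₒ = 0 cm⁻¹.
Low-spin: t2g^5 e_g^0, orbital CFSE = -2.0Δₒ = -60300 cm⁻¹; plus 2 excess pairs × P = +48780 cm⁻¹; total -11520 cm⁻¹.
E(LS) − E(HS) = -11520 − (0) = -11520 cm⁻¹.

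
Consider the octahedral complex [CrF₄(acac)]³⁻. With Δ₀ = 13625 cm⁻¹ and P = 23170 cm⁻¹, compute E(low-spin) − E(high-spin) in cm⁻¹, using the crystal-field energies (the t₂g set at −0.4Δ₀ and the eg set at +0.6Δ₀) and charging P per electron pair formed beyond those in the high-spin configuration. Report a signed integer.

9545

Ligand charges: 4×(-1) from F⁻ and 1×(-1) from acac⁻ sum to -5; with overall charge -3, Cr is +2.
Cr²⁺: group 6, so d-count = 6 − 2 = 4.
In the high-spin limit (t₂g³ eg¹) the orbital term is -0.6Δ₀ = -8175 cm⁻¹, with no excess pairing.
For low-spin the configuration is t₂g⁴ eg⁰: orbital energy -1.6 × 13625 = -21800 cm⁻¹, and 1 additional pair relative to high-spin adds 23170 cm⁻¹, giving 1370 cm⁻¹.
Thus E(LS) − E(HS) = 9545 cm⁻¹.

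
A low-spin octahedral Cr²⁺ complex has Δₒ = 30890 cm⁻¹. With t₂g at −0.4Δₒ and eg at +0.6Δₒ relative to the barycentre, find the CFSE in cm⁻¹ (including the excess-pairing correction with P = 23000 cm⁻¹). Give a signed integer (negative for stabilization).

Cr is in group 6, so Cr²⁺ is d⁴ (6 − 2 = 4).
Electron filling gives t₂g⁴ eg⁰.
CFSE(orbital) = 4×(-0.4Δₒ) + 0×(0.6Δₒ) = -1.6Δₒ; with Δₒ = 30890 cm⁻¹ that is -49424 cm⁻¹.
High-spin d⁴ would be t₂g³ eg¹ with 0 pairs; low-spin has 1, so 1 excess pair costs +1P = +23000 cm⁻¹.
Combining: -49424 + 23000 = -26424 cm⁻¹.

-26424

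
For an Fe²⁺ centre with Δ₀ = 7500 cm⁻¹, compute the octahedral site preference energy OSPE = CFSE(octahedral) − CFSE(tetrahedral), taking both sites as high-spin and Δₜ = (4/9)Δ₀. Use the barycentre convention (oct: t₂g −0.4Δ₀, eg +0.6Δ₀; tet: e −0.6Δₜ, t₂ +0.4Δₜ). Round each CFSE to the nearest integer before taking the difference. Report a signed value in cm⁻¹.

Fe is in group 8, so Fe²⁺ is d⁶ (8 − 2 = 6).
In an octahedral site d⁶ (HS) is t₂g⁴ eg², giving CFSE(oct) = -0.4Δ₀ = -3000 cm⁻¹.
Tetrahedral e³ t₂³ gives -0.6Δₜ = -0.6 × (4/9) × 7500 = -2000 cm⁻¹.
OSPE = CFSE(oct) − CFSE(tet) = -3000 − (-2000) = -1000 cm⁻¹.

-1000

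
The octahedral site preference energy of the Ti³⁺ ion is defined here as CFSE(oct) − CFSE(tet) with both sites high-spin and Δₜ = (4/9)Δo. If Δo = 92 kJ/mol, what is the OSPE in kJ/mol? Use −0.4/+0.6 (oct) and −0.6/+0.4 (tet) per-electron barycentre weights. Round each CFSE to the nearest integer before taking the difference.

Group 4 minus oxidation state +3 gives a d¹ configuration for Ti³⁺.
Octahedral (high-spin): t₂g¹ eg⁰, CFSE = 1(−0.4) + 0(+0.6) = -0.4Δo = -0.4 × 92 = -37 kJ/mol.
In a tetrahedral site the filling is e¹ t₂⁰: CFSE(tet) = -0.6Δₜ = -0.6 × (4/9)(92) = -25 kJ/mol.
OSPE = CFSE(oct) − CFSE(tet) = -37 − (-25) = -12 kJ/mol.

-12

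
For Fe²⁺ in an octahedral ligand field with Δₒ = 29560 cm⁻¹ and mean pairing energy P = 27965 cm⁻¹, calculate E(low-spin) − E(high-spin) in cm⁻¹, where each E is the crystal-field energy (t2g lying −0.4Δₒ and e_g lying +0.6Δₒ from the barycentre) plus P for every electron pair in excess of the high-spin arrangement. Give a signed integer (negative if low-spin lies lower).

Fe sits in group 8; removing 2 electrons leaves Fe²⁺ with 8 − 2 = 6 d electrons.
High-spin d⁶ fills as t2g^4 e_g^2 with CFSE 4(−0.4) + 2(+0.6) = -0.4Δₒ = -11824 cm⁻¹.
Low-spin t2g^6 e_g^0 gives -2.4Δₒ = -70944 cm⁻¹, but forming 2 extra pairs costs 2P = 55930 cm⁻¹, so E(LS) = -70944 + 55930 = -15014 cm⁻¹.
Thus E(LS) − E(HS) = -3190 cm⁻¹.

-3190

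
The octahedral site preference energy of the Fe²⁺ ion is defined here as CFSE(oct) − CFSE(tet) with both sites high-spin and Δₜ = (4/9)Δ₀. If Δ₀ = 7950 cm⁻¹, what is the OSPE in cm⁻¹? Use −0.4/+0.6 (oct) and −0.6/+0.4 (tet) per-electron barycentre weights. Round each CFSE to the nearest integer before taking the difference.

-1060

Fe²⁺: group 8, so d-count = 8 − 2 = 6.
Octahedral high-spin t2g^4 e_g^2: CFSE = -0.4 × 7950 = -3180 cm⁻¹.
Tetrahedral: e^3 t2^3, CFSE = 3(−0.6) + 3(+0.4) = -0.6Δₜ = -0.6 × (4/9) × 7950 = -2120 cm⁻¹.
Subtracting, OSPE = -3180 − (-2120) = -1060 cm⁻¹.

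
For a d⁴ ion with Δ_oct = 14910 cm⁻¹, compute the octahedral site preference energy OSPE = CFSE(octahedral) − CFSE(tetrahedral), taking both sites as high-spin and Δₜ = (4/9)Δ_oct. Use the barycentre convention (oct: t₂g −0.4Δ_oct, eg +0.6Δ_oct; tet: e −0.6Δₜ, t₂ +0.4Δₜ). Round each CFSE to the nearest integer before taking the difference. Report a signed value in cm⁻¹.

-6295

Octahedral (high-spin): t₂g³ eg¹, CFSE = 3(−0.4) + 1(+0.6) = -0.6Δ_oct = -0.6 × 14910 = -8946 cm⁻¹.
Tetrahedral: e² t₂², CFSE = 2(−0.6) + 2(+0.4) = -0.4Δₜ = -0.4 × (4/9) × 14910 = -2651 cm⁻¹.
OSPE = CFSE(oct) − CFSE(tet) = -8946 − (-2651) = -6295 cm⁻¹.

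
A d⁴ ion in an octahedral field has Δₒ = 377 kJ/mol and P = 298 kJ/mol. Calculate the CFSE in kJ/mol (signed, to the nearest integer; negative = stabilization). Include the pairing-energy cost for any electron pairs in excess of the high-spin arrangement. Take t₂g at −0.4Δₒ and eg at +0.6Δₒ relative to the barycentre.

-305

With Δₒ > P the complex is low-spin.
Filling d⁴ accordingly: t₂g⁴ eg⁰.
Orbital CFSE = -1.6Δₒ = -1.6 × 377 = -603 kJ/mol.
Excess pairs vs high-spin: 1 − 0 = 1; pairing cost = +298 kJ/mol.
Net CFSE = -603 + 298 = -305 kJ/mol.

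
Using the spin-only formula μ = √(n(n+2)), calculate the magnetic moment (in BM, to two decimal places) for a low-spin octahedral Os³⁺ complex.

Os sits in group 8; removing 3 electrons leaves Os³⁺ with 8 − 3 = 5 d electrons.
Configuration: t2g^5 e_g^0 → 1 unpaired electron.
μ(spin-only) = √[1(1+2)] = √3 ≈ 1.73 BM.

1.73 BM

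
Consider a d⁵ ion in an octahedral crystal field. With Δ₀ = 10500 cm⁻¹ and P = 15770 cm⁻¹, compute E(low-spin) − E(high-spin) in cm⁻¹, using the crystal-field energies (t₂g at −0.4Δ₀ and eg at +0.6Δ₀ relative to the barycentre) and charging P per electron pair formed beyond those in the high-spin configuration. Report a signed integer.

10540

In the high-spin limit (t₂g³ eg²) the orbital term is 0.0Δ₀ = 0 cm⁻¹, with no excess pairing.
For low-spin the configuration is t₂g⁵ eg⁰: orbital energy -2.0 × 10500 = -21000 cm⁻¹, and 2 additional pairs relative to high-spin add 31540 cm⁻¹, giving 10540 cm⁻¹.
The difference is 10540 − (0) = 10540 cm⁻¹, so high-spin lies lower.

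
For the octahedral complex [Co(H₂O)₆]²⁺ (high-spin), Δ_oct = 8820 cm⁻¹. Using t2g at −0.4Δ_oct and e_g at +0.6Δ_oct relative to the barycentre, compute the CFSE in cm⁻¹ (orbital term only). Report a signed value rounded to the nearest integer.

-7056

H₂O is neutral, so the +2 overall charge sits on Co: oxidation state +2.
Co is in group 9, so Co²⁺ is d⁷ (9 − 2 = 7).
The d⁷ electrons fill as t2g^5 e_g^2.
Orbital CFSE = 5(-0.4) + 2(0.6) = -0.8Δ_oct = -0.8 × 8820 = -7056 cm⁻¹.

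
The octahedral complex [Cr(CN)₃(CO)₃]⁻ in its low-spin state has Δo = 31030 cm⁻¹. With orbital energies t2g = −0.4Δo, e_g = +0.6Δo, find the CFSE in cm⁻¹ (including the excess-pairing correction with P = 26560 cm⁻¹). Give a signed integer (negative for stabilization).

-23088

Ligand charges: 3×(-1) from CN⁻ and 3×(+0) from CO sum to -3; with overall charge -1, Cr is +2.
Group 6 minus oxidation state +2 gives a d⁴ configuration for Cr²⁺.
The d⁴ electrons fill as t2g^4 e_g^0.
Orbital CFSE = 4(-0.4) + 0(0.6) = -1.6Δo = -1.6 × 31030 = -49648 cm⁻¹.
High-spin d⁴ would be t2g^3 e_g^1 with 0 pairs; low-spin has 1, so 1 excess pair costs +1P = +26560 cm⁻¹.
Overall CFSE = -49648 + 26560 = -23088 cm⁻¹.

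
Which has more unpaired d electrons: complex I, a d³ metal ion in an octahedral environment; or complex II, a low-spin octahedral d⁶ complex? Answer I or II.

I

I: t2g^3 e_g^0 → 3 unpaired.
II: t2g^6 e_g^0 → 0 unpaired.
So I has more unpaired electrons.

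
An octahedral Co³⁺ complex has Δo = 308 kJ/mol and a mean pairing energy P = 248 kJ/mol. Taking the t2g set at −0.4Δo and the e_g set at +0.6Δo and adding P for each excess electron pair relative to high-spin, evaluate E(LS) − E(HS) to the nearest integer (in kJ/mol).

-120

Group 9 minus oxidation state +3 gives a d⁶ configuration for Co³⁺.
High-spin d⁶ fills as t2g^4 e_g^2 with CFSE 4(−0.4) + 2(+0.6) = -0.4Δo = -123 kJ/mol.
Low-spin t2g^6 e_g^0 gives -2.4Δo = -739 kJ/mol, but forming 2 extra pairs costs 2P = 496 kJ/mol, so E(LS) = -739 + 496 = -243 kJ/mol.
E(LS) − E(HS) = -243 − (-123) = -120 kJ/mol.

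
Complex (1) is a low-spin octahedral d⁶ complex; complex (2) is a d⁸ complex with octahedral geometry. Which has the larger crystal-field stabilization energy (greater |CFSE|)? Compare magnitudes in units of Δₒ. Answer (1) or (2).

(1): t₂g⁶ eg⁰, CFSE = -2.4Δₒ.
(2): t2g^6 e_g^2, CFSE = -1.2Δₒ.
So (1) has the larger |CFSE|.

(1)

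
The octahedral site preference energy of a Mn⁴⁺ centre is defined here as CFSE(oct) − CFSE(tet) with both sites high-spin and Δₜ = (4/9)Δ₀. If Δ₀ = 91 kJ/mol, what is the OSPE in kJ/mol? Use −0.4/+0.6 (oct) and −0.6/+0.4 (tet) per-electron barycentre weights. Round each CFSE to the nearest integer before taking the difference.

-77

Mn is in group 7, so Mn⁴⁺ is d³ (7 − 4 = 3).
In an octahedral site d³ (HS) is t₂g³ eg⁰, giving CFSE(oct) = -1.2Δ₀ = -109 kJ/mol.
Tetrahedral: e² t₂¹, CFSE = 2(−0.6) + 1(+0.4) = -0.8Δₜ = -0.8 × (4/9) × 91 = -32 kJ/mol.
OSPE = CFSE(oct) − CFSE(tet) = -109 − (-32) = -77 kJ/mol.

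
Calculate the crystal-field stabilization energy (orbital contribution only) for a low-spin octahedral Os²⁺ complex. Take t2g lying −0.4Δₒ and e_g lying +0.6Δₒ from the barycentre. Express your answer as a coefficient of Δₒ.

Group 8 minus oxidation state +2 gives a d⁶ configuration for Os²⁺.
Configuration: t2g^6 e_g^0.
CFSE = 6(-0.4Δₒ) + 0(0.6Δₒ) = -2.4Δₒ + 0.0Δₒ = -2.4Δₒ.

-2.4 Δₒ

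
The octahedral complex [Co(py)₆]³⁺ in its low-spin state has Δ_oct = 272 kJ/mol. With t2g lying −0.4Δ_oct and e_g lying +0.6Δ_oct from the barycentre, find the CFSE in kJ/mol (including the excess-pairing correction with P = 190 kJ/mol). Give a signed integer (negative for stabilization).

-273

py is neutral, so the +3 overall charge sits on Co: oxidation state +3.
Co sits in group 9; removing 3 electrons leaves Co³⁺ with 9 − 3 = 6 d electrons.
Electron filling gives t2g^6 e_g^0.
CFSE(orbital) = 6×(-0.4Δ_oct) + 0×(0.6Δ_oct) = -2.4Δ_oct; with Δ_oct = 272 kJ/mol that is -653 kJ/mol.
Relative to high-spin t2g^4 e_g^2 (1 paired), the low-spin configuration has 2 additional pairs, contributing +2 × 190 = +380 kJ/mol.
Net CFSE = -653 + 380 = -273 kJ/mol.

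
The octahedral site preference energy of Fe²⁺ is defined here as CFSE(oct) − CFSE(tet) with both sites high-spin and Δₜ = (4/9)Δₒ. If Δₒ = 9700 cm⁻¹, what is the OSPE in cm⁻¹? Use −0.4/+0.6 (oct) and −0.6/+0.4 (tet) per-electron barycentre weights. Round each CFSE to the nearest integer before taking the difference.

-1293

Group 8 minus oxidation state +2 gives a d⁶ configuration for Fe²⁺.
Octahedral high-spin t₂g⁴ eg²: CFSE = -0.4 × 9700 = -3880 cm⁻¹.
Tetrahedral e³ t₂³ gives -0.6Δₜ = -0.6 × (4/9) × 9700 = -2587 cm⁻¹.
OSPE = CFSE(oct) − CFSE(tet) = -3880 − (-2587) = -1293 cm⁻¹.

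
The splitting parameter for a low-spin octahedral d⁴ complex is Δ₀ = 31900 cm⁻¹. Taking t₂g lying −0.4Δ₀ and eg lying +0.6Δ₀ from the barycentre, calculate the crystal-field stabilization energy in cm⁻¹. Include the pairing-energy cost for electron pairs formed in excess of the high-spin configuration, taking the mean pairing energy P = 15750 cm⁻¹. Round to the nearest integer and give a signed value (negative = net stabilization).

Configuration: t₂g⁴ eg⁰.
Orbital CFSE = 4(-0.4) + 0(0.6) = -1.6Δ₀ = -1.6 × 31900 = -51040 cm⁻¹.
Pairing penalty: 1 pair vs 0 in the high-spin reference → 1 extra × P = 15750 cm⁻¹.
Net CFSE = -51040 + 15750 = -35290 cm⁻¹.

-35290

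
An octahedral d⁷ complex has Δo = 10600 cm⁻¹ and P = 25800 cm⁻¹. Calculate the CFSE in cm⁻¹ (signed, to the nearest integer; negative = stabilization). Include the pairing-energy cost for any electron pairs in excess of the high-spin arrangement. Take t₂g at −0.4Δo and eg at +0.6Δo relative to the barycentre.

-8480

Δo < P, so pairing is avoided: the ground state is high-spin.
Filling d⁷ accordingly: t₂g⁵ eg².
Orbital CFSE = -0.8Δo = -0.8 × 10600 = -8480 cm⁻¹.
High-spin has no excess pairs, so no pairing correction applies.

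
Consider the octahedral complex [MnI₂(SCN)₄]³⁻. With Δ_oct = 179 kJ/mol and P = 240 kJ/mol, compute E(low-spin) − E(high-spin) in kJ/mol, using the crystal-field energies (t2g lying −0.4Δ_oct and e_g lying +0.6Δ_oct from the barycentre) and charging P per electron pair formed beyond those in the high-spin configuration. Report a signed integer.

61

Ligand charges: 2×(-1) from I⁻ and 4×(-1) from SCN⁻ sum to -6; with overall charge -3, Mn is +3.
Mn is in group 7, so Mn³⁺ is d⁴ (7 − 3 = 4).
High-spin: t2g^3 e_g^1, CFSE = -0.6Δ_oct = -107 kJ/mol.
For low-spin the configuration is t2g^4 e_g^0: orbital energy -1.6 × 179 = -286 kJ/mol, and 1 additional pair relative to high-spin adds 240 kJ/mol, giving -46 kJ/mol.
E(LS) − E(HS) = -46 − (-107) = 61 kJ/mol.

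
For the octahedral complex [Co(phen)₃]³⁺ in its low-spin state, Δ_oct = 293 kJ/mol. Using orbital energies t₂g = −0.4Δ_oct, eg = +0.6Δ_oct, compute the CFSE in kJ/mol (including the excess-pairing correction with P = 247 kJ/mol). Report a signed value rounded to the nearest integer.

-209

phen is neutral, so the +3 overall charge sits on Co: oxidation state +3.
Group 9 minus oxidation state +3 gives a d⁶ configuration for Co³⁺.
The d⁶ electrons fill as t₂g⁶ eg⁰.
CFSE(orbital) = 6×(-0.4Δ_oct) + 0×(0.6Δ_oct) = -2.4Δ_oct; with Δ_oct = 293 kJ/mol that is -703 kJ/mol.
High-spin d⁶ would be t₂g⁴ eg² with 1 pair; low-spin has 3, so 2 excess pairs cost +2P = +494 kJ/mol.
Overall CFSE = -703 + 494 = -209 kJ/mol.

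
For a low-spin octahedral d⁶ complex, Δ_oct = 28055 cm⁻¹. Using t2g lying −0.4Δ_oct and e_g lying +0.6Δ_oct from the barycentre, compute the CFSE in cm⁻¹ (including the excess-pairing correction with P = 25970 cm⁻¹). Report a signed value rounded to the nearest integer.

-15392

Electron filling gives t2g^6 e_g^0.
CFSE(orbital) = 6×(-0.4Δ_oct) + 0×(0.6Δ_oct) = -2.4Δ_oct; with Δ_oct = 28055 cm⁻¹ that is -67332 cm⁻¹.
Pairing penalty: 3 pairs vs 1 in the high-spin reference → 2 extra × P = 51940 cm⁻¹.
Net CFSE = -67332 + 51940 = -15392 cm⁻¹.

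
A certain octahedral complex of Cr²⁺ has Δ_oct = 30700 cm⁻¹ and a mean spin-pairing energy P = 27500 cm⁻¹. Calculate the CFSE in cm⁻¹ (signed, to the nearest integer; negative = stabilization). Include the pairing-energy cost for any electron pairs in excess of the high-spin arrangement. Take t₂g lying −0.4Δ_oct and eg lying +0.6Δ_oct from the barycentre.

Cr²⁺: group 6, so d-count = 6 − 2 = 4.
Δ_oct > P, so pairing is preferred: the ground state is low-spin.
Filling d⁴ accordingly: t₂g⁴ eg⁰.
Orbital CFSE = -1.6Δ_oct = -1.6 × 30700 = -49120 cm⁻¹.
Excess pairs vs high-spin: 1 − 0 = 1; pairing cost = +27500 cm⁻¹.
Net CFSE = -49120 + 27500 = -21620 cm⁻¹.

-21620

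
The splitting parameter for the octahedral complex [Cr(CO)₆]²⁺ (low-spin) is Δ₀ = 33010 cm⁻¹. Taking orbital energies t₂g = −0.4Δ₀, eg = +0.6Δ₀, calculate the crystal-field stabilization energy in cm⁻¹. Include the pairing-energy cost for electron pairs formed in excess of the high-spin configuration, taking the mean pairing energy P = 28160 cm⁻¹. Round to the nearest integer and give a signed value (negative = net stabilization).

CO is neutral, so the +2 overall charge sits on Cr: oxidation state +2.
Cr is in group 6, so Cr²⁺ is d⁴ (6 − 2 = 4).
The d⁴ electrons fill as t₂g⁴ eg⁰.
The orbital stabilization is -1.6Δ₀ = -1.6 × 33010 = -52816 cm⁻¹.
Relative to high-spin t₂g³ eg¹ (0 paired), the low-spin configuration has 1 additional pair, contributing +1 × 28160 = +28160 cm⁻¹.
Combining: -52816 + 28160 = -24656 cm⁻¹.

-24656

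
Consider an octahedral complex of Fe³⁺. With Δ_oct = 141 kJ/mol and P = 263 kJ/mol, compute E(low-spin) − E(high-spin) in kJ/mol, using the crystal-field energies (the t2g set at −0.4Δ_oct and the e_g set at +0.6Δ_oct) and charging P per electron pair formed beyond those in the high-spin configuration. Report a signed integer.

Fe sits in group 8; removing 3 electrons leaves Fe³⁺ with 8 − 3 = 5 d electrons.
In the high-spin limit (t2g^3 e_g^2) the orbital term is 0.0Δ_oct = 0 kJ/mol, with no excess pairing.
Low-spin t2g^5 e_g^0 gives -2.0Δ_oct = -282 kJ/mol, but forming 2 extra pairs costs 2P = 526 kJ/mol, so E(LS) = -282 + 526 = 244 kJ/mol.
The difference is 244 − (0) = 244 kJ/mol, so high-spin lies lower.

244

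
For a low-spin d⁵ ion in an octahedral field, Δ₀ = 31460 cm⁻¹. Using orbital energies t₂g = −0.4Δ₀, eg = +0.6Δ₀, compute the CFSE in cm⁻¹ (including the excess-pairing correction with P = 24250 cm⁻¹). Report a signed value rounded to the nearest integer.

Configuration: t₂g⁵ eg⁰.
Orbital CFSE = 5(-0.4) + 0(0.6) = -2.0Δ₀ = -2.0 × 31460 = -62920 cm⁻¹.
Relative to high-spin t₂g³ eg² (0 paired), the low-spin configuration has 2 additional pairs, contributing +2 × 24250 = +48500 cm⁻¹.
Net CFSE = -62920 + 48500 = -14420 cm⁻¹.

-14420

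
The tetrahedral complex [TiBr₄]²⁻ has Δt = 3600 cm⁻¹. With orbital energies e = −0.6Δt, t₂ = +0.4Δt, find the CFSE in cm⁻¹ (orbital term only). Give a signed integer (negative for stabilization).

-4320

Each Br⁻ contributes -1; 4 × (-1) = -4. With overall charge -2, Ti is in the +2 oxidation state.
Ti sits in group 4; removing 2 electrons leaves Ti²⁺ with 4 − 2 = 2 d electrons.
Tetrahedral splitting is small, so the complex is high-spin.
Electron filling gives e² t₂⁰.
CFSE(orbital) = 2×(-0.6Δt) + 0×(0.4Δt) = -1.2Δt; with Δt = 3600 cm⁻¹ that is -4320 cm⁻¹.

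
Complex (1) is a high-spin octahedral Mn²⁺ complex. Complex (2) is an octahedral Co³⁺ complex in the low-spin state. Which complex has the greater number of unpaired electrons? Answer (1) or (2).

(1)

(1): Group 7 minus oxidation state +2 gives a d⁵ configuration for Mn²⁺; t₂g³ eg² → 5 unpaired.
(2): Co sits in group 9; removing 3 electrons leaves Co³⁺ with 9 − 3 = 6 d electrons; t₂g⁶ eg⁰ → 0 unpaired.
So (1) has more unpaired electrons.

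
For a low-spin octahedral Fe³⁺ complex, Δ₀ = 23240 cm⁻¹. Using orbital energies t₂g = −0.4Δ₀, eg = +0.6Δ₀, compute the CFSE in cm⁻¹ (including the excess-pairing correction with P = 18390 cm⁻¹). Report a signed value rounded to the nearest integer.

Fe sits in group 8; removing 3 electrons leaves Fe³⁺ with 8 − 3 = 5 d electrons.
Configuration: t₂g⁵ eg⁰.
CFSE(orbital) = 5×(-0.4Δ₀) + 0×(0.6Δ₀) = -2.0Δ₀; with Δ₀ = 23240 cm⁻¹ that is -46480 cm⁻¹.
Pairing penalty: 2 pairs vs 0 in the high-spin reference → 2 extra × P = 36780 cm⁻¹.
Net CFSE = -46480 + 36780 = -9700 cm⁻¹.

-9700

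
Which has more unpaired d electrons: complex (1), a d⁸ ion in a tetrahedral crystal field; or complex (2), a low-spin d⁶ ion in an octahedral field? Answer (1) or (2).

(1): Tetrahedral fields are weak (Δₜ ≈ 4/9 Δₒ), so electrons fill high-spin; e⁴ t₂⁴ → 2 unpaired.
(2): t₂g⁶ eg⁰ → 0 unpaired.
So (1) has more unpaired electrons.

(1)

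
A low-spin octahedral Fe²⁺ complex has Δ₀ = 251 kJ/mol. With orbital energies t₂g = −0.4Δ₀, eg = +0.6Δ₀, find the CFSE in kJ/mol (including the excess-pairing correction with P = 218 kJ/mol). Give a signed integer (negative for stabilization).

-166

Group 8 minus oxidation state +2 gives a d⁶ configuration for Fe²⁺.
The d⁶ electrons fill as t₂g⁶ eg⁰.
CFSE(orbital) = 6×(-0.4Δ₀) + 0×(0.6Δ₀) = -2.4Δ₀; with Δ₀ = 251 kJ/mol that is -602 kJ/mol.
High-spin d⁶ would be t₂g⁴ eg² with 1 pair; low-spin has 3, so 2 excess pairs cost +2P = +436 kJ/mol.
Overall CFSE = -602 + 436 = -166 kJ/mol.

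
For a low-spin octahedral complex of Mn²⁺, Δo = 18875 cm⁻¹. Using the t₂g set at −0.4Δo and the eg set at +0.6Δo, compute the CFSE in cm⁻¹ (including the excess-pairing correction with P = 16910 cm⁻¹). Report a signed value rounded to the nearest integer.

-3930

Group 7 minus oxidation state +2 gives a d⁵ configuration for Mn²⁺.
The d⁵ electrons fill as t₂g⁵ eg⁰.
CFSE(orbital) = 5×(-0.4Δo) + 0×(0.6Δo) = -2.0Δo; with Δo = 18875 cm⁻¹ that is -37750 cm⁻¹.
Relative to high-spin t₂g³ eg² (0 paired), the low-spin configuration has 2 additional pairs, contributing +2 × 16910 = +33820 cm⁻¹.
Net CFSE = -37750 + 33820 = -3930 cm⁻¹.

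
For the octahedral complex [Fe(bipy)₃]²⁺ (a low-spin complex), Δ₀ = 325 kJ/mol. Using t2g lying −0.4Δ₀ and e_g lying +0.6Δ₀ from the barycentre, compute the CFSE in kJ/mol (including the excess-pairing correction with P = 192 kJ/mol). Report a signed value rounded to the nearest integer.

-396

bipy is neutral, so the +2 overall charge sits on Fe: oxidation state +2.
Group 8 minus oxidation state +2 gives a d⁶ configuration for Fe²⁺.
Electron filling gives t2g^6 e_g^0.
The orbital stabilization is -2.4Δ₀ = -2.4 × 325 = -780 kJ/mol.
Relative to high-spin t2g^4 e_g^2 (1 paired), the low-spin configuration has 2 additional pairs, contributing +2 × 192 = +384 kJ/mol.
Combining: -780 + 384 = -396 kJ/mol.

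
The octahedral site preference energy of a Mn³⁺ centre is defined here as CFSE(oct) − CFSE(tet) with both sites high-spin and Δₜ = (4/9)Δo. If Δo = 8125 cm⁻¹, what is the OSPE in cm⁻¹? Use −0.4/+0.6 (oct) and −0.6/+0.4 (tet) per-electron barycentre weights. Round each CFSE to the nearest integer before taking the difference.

Mn is in group 7, so Mn³⁺ is d⁴ (7 − 3 = 4).
Octahedral (high-spin): t₂g³ eg¹, CFSE = 3(−0.4) + 1(+0.6) = -0.6Δo = -0.6 × 8125 = -4875 cm⁻¹.
Tetrahedral e² t₂² gives -0.4Δₜ = -0.4 × (4/9) × 8125 = -1444 cm⁻¹.
Subtracting, OSPE = -4875 − (-1444) = -3431 cm⁻¹.

-3431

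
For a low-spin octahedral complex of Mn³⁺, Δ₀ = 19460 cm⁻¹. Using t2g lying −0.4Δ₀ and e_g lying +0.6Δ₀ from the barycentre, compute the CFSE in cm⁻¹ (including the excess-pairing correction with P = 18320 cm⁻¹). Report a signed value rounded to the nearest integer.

-12816

Mn sits in group 7; removing 3 electrons leaves Mn³⁺ with 7 − 3 = 4 d electrons.
Electron filling gives t2g^4 e_g^0.
The orbital stabilization is -1.6Δ₀ = -1.6 × 19460 = -31136 cm⁻¹.
Pairing penalty: 1 pair vs 0 in the high-spin reference → 1 extra × P = 18320 cm⁻¹.
Overall CFSE = -31136 + 18320 = -12816 cm⁻¹.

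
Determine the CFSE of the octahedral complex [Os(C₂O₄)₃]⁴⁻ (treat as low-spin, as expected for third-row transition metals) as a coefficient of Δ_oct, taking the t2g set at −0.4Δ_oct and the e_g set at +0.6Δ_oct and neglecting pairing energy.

Each C₂O₄²⁻ contributes -2; 3 × (-2) = -6. With overall charge -4, Os is in the +2 oxidation state.
Os²⁺: group 8, so d-count = 8 − 2 = 6.
Configuration: t2g^6 e_g^0.
CFSE = 6(-0.4Δ_oct) + 0(0.6Δ_oct) = -2.4Δ_oct + 0.0Δ_oct = -2.4Δ_oct.

-2.4 Δ_oct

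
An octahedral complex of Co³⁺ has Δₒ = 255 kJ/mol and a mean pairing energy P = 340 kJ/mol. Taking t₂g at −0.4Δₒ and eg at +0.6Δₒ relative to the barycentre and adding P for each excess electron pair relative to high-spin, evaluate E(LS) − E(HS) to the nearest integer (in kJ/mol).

170

Co³⁺: group 9, so d-count = 9 − 3 = 6.
In the high-spin limit (t₂g⁴ eg²) the orbital term is -0.4Δₒ = -102 kJ/mol, with no excess pairing.
For low-spin the configuration is t₂g⁶ eg⁰: orbital energy -2.4 × 255 = -612 kJ/mol, and 2 additional pairs relative to high-spin add 680 kJ/mol, giving 68 kJ/mol.
Thus E(LS) − E(HS) = 170 kJ/mol.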